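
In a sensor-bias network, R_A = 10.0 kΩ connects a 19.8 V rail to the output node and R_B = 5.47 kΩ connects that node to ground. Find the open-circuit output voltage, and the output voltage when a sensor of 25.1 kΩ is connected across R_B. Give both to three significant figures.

Open-circuit: V = 19.8 × 5.47/(10.0 + 5.47) = 7.00 V.
With the load, R_B becomes R_B‖R_L = 4.491 kΩ, so V = 19.8 × 4.491/14.49 = 6.14 V.

Unloaded: 7.00 V; loaded: 6.14 V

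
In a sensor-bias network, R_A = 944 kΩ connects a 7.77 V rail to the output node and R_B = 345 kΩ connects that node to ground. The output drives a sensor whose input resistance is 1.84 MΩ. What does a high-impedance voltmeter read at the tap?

V_out ≈ 1.83 V

The load sits in parallel with R_B: R_B‖R_L = (345 × 1840) / (345 + 1840) = 290.5 kΩ.
V_out = 7.77 × 290.5 / (944 + 290.5) = 7.77 × 290.5/1235 = 1.83 V.
(Unloaded it would have been 2.08 V.)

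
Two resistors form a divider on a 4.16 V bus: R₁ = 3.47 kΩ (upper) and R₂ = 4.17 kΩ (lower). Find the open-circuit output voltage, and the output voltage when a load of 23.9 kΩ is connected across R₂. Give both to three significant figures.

Open-circuit: V = 4.16 × 4.17/(3.47 + 4.17) = 2.27 V.
With the load, R₂ becomes R₂‖R_L = 3.551 kΩ, so V = 4.16 × 3.551/7.021 = 2.10 V.

Unloaded: 2.27 V; loaded: 2.10 V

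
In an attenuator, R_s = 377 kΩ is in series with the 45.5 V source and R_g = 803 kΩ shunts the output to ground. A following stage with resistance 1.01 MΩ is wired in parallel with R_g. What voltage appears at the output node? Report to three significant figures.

The load sits in parallel with R_g: R_g‖R_L = (803 × 1010) / (803 + 1010) = 447.3 kΩ.
V_out = 45.5 × 447.3 / (377 + 447.3) = 45.5 × 447.3/824.3 = 24.7 V.

V_out ≈ 24.7 V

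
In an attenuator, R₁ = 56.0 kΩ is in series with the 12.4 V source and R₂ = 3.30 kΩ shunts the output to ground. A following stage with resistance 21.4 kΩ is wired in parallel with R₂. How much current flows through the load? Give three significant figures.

R₂‖R_L = 2.859 kΩ; V_out = 12.4 × 2.859/58.86 = 0.6023 V.
I_L = V_out / R_L = 0.6023 / 21.4 kΩ = 0.0281 mA.

I_L ≈ 0.0281 mA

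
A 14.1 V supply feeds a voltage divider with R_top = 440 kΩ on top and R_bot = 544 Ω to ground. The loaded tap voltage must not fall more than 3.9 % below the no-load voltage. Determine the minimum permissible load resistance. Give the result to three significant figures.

Output resistance R_th = R_top‖R_bot = (440000 × 544)/440500 = 543.3 Ω.
The fractional drop is R_th/(R_th + R_L); requiring this ≤ 0.0390 gives R_L ≥ R_th(1/0.0390 − 1) = 543.3 × 24.64 = 13.4 kΩ.

R_L(min) ≈ 13.4 kΩ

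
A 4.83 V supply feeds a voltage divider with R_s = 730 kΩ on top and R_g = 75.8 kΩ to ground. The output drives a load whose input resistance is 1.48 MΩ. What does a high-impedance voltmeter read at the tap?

The load sits in parallel with R_g: R_g‖R_L = (75.8 × 1480) / (75.8 + 1480) = 72.11 kΩ.
V_out = 4.83 × 72.11 / (730 + 72.11) = 4.83 × 72.11/802.1 = 0.434 V.
(Unloaded it would have been 0.454 V.)

V_out ≈ 0.434 V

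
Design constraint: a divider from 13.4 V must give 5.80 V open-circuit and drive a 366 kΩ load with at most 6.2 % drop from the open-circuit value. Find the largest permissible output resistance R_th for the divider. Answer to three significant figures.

Loading drop = R_th/(R_th + R_L) ≤ 0.0620, so R_th ≤ R_L · ε/(1−ε) = 366 kΩ × 0.0620/0.9380 = 24.2 kΩ.

R_th ≤ 24.2 kΩ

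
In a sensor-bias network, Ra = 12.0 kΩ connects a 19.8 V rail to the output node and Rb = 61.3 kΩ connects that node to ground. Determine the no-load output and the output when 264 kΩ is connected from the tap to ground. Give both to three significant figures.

Open-circuit: V = 19.8 × 61.3/(12.0 + 61.3) = 16.6 V.
With the load, Rb becomes Rb‖R_L = 49.75 kΩ, so V = 19.8 × 49.75/61.75 = 16.0 V.

Unloaded: 16.6 V; loaded: 16.0 V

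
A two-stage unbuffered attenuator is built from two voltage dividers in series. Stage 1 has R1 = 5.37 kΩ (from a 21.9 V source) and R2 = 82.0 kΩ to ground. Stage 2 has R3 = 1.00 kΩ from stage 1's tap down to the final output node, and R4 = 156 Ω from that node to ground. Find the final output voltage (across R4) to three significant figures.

V_out ≈ 0.518 V

Stage 2 presents R3+R4 = 1156 Ω as a load on stage 1's tap.
Stage 1's lower leg becomes R2‖(R3+R4) = 1140 Ω, so V_mid = 21.9 × 1140/6510 = 3.835 V.
Stage 2 is itself unloaded: V_out = V_mid × R4/(R3+R4) = 3.835 × 156/1156 = 0.518 V.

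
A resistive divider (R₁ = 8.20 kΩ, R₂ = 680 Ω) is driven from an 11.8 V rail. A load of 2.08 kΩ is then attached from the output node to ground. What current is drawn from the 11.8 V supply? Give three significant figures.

R₂‖R_L = 512.5 Ω, so the source sees R₁ + R₂‖R_L = 8712 Ω.
I = 11.8 V / 8712 Ω = 1.35 mA.

I ≈ 1.35 mA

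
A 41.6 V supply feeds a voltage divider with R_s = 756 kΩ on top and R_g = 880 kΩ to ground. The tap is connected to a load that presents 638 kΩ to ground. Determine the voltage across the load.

V_out ≈ 13.7 V

The load sits in parallel with R_g: R_g‖R_L = (880 × 638) / (880 + 638) = 369.9 kΩ.
V_out = 41.6 × 369.9 / (756 + 369.9) = 41.6 × 369.9/1126 = 13.7 V.
(Unloaded it would have been 22.4 V.)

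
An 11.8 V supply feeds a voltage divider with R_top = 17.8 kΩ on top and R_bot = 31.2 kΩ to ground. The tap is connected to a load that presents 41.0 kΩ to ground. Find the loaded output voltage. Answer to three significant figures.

V_out ≈ 5.89 V

The load sits in parallel with R_bot: R_bot‖R_L = (31.2 × 41.0) / (31.2 + 41.0) = 17.72 kΩ.
V_out = 11.8 × 17.72 / (17.8 + 17.72) = 11.8 × 17.72/35.52 = 5.89 V.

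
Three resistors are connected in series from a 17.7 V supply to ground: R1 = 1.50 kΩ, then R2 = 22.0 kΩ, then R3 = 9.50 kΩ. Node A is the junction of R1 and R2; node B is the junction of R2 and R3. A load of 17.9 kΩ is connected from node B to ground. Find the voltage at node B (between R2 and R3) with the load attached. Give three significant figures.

V ≈ 3.70 V

At node B, R3 is in parallel with the load: R3‖R_L = 6.206 kΩ.
Below node A the resistance is R2 + (R3‖R_L) = 28.21 kΩ, so V_A = 17.7 × 28.21/29.71 = 16.81 V.
Then V_B = V_A × (R3‖R_L)/(R2 + R3‖R_L) = 16.81 × 6.206/28.21 = 3.70 V.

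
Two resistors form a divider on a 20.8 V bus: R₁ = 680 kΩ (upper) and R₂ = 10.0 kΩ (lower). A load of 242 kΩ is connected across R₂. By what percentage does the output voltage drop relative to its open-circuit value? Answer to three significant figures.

3.91 %

The divider's output (Thévenin) resistance is R₁‖R₂ = 9.855 kΩ.
Fractional drop under load = R_th/(R_th + R_L) = 9.855 / (9.855 + 242) = 0.03913.
So the output falls by 3.91 %.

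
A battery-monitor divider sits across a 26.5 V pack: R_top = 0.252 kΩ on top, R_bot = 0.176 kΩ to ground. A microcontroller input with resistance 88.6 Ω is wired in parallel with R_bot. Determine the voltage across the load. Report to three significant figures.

V_out ≈ 5.02 V

The load sits in parallel with R_bot: R_bot‖R_L = (176 × 88.6) / (176 + 88.6) = 58.93 Ω.
V_out = 26.5 × 58.93 / (252 + 58.93) = 26.5 × 58.93/310.9 = 5.02 V.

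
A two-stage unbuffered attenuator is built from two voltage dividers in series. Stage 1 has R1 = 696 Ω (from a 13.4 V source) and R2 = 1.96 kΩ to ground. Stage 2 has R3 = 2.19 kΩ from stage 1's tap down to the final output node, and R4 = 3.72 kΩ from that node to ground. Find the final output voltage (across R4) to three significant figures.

Stage 2 presents R3+R4 = 5910 Ω as a load on stage 1's tap.
Stage 1's lower leg becomes R2‖(R3+R4) = 1472 Ω, so V_mid = 13.4 × 1472/2168 = 9.098 V.
Stage 2 is itself unloaded: V_out = V_mid × R4/(R3+R4) = 9.098 × 3720/5910 = 5.73 V.

V_out ≈ 5.73 V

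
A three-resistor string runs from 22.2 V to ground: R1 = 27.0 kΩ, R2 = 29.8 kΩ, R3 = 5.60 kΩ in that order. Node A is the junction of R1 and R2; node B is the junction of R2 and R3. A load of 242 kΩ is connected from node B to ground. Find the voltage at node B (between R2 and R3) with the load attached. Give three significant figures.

V ≈ 1.95 V

At node B, R3 is in parallel with the load: R3‖R_L = 5.473 kΩ.
Below node A the resistance is R2 + (R3‖R_L) = 35.27 kΩ, so V_A = 22.2 × 35.27/62.27 = 12.57 V.
Then V_B = V_A × (R3‖R_L)/(R2 + R3‖R_L) = 12.57 × 5.473/35.27 = 1.95 V.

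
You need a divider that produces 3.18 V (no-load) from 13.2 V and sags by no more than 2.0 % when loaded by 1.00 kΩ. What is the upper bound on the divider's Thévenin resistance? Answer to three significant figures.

R_th ≤ 20.4 Ω

Loading drop = R_th/(R_th + R_L) ≤ 0.0200, so R_th ≤ R_L · ε/(1−ε) = 1.00 kΩ × 0.0200/0.9800 = 20.4 Ω.
(Any R1, R2 with R2/(R1+R2) = 0.241 and R1‖R2 ≤ 20.4 Ω will meet the spec.)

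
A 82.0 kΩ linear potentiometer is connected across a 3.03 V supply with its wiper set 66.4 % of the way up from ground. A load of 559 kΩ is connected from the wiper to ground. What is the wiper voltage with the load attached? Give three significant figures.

The wiper splits the pot into (1−α)R = 27.55 kΩ above and αR = 54.45 kΩ below.
Lower section ‖ load = 49.62 kΩ.
V_wiper = 3.03 × 49.62/(27.55 + 49.62) = 1.95 V.

V ≈ 1.95 V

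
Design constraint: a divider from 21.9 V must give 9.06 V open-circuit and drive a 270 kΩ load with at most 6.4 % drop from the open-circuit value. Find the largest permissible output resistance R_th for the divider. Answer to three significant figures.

Loading drop = R_th/(R_th + R_L) ≤ 0.0640, so R_th ≤ R_L · ε/(1−ε) = 270 kΩ × 0.0640/0.9360 = 18.5 kΩ.
(Any R1, R2 with R2/(R1+R2) = 0.414 and R1‖R2 ≤ 18.5 kΩ will meet the spec.)

R_th ≤ 18.5 kΩ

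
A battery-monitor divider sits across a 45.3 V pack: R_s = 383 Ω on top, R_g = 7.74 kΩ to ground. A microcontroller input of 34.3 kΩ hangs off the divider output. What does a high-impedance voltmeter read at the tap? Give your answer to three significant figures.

The load sits in parallel with R_g: R_g‖R_L = (7740 × 34300) / (7740 + 34300) = 6315 Ω.
V_out = 45.3 × 6315 / (383 + 6315) = 45.3 × 6315/6698 = 42.7 V.

V_out ≈ 42.7 V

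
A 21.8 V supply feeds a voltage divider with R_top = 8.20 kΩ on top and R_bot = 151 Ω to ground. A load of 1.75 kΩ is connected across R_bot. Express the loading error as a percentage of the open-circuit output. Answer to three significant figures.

The divider's output (Thévenin) resistance is R_top‖R_bot = 148.3 Ω.
Fractional drop under load = R_th/(R_th + R_L) = 148.3 / (148.3 + 1750) = 0.07811.
So the output falls by 7.81 %.

7.81 %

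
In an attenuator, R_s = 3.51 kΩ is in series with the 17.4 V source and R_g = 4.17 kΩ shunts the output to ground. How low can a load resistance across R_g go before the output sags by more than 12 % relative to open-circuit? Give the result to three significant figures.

Output resistance R_th = R_s‖R_g = (3.51 × 4.17)/7.680 = 1.906 kΩ.
The fractional drop is R_th/(R_th + R_L); requiring this ≤ 0.120 gives R_L ≥ R_th(1/0.120 − 1) = 1.906 × 7.333 = 14.0 kΩ.

R_L(min) ≈ 14.0 kΩ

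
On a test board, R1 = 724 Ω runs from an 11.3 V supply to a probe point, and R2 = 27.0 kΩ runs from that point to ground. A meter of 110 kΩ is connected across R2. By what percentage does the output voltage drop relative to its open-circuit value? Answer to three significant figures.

The divider's output (Thévenin) resistance is R1‖R2 = 705.1 Ω.
Fractional drop under load = R_th/(R_th + R_L) = 705.1 / (705.1 + 110000) = 0.006369.
So the output falls by 0.637 %.

0.637 %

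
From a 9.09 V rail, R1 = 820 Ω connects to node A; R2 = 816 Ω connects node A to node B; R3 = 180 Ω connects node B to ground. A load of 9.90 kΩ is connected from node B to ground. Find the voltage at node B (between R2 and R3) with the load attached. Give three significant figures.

V ≈ 0.886 V

At node B, R3 is in parallel with the load: R3‖R_L = 176.8 Ω.
Below node A the resistance is R2 + (R3‖R_L) = 992.8 Ω, so V_A = 9.09 × 992.8/1813 = 4.978 V.
Then V_B = V_A × (R3‖R_L)/(R2 + R3‖R_L) = 4.978 × 176.8/992.8 = 0.886 V.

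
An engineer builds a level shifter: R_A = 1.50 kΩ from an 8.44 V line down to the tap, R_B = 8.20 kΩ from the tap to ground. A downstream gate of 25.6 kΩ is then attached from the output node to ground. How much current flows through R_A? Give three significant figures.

I ≈ 1.09 mA

R_B‖R_L = 6.211 kΩ, so the source sees R_A + R_B‖R_L = 7.711 kΩ.
I = 8.44 V / 7.711 kΩ = 1.09 mA.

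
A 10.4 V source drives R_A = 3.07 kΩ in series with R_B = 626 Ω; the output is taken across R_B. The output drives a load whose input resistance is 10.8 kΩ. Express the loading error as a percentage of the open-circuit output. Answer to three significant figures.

4.59 %

The divider's output (Thévenin) resistance is R_A‖R_B = 520.0 Ω.
Fractional drop under load = R_th/(R_th + R_L) = 520.0 / (520.0 + 10800) = 0.04593.
So the output falls by 4.59 %.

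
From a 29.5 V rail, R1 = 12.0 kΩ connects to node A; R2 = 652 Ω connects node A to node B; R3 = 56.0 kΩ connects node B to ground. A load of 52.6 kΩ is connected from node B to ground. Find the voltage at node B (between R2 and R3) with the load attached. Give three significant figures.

V ≈ 20.1 V

At node B, R3 is in parallel with the load: R3‖R_L = 27120 Ω.
Below node A the resistance is R2 + (R3‖R_L) = 27780 Ω, so V_A = 29.5 × 27780/39780 = 20.60 V.
Then V_B = V_A × (R3‖R_L)/(R2 + R3‖R_L) = 20.60 × 27120/27780 = 20.1 V.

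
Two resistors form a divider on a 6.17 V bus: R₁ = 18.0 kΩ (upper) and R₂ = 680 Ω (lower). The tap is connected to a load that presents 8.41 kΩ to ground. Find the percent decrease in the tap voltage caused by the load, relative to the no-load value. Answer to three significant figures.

7.23 %

The divider's output (Thévenin) resistance is R₁‖R₂ = 655.2 Ω.
Fractional drop under load = R_th/(R_th + R_L) = 655.2 / (655.2 + 8410) = 0.07228.
So the output falls by 7.23 %.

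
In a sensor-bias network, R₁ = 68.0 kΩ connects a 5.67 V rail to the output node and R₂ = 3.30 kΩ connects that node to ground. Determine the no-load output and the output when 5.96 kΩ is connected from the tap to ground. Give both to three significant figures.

Unloaded: 0.262 V; loaded: 0.172 V

Open-circuit: V = 5.67 × 3.30/(68.0 + 3.30) = 0.262 V.
With the load, R₂ becomes R₂‖R_L = 2.124 kΩ, so V = 5.67 × 2.124/70.12 = 0.172 V.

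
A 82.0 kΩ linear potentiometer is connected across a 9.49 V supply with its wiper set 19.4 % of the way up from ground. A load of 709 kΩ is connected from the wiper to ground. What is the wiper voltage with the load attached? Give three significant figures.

V ≈ 1.81 V

The wiper splits the pot into (1−α)R = 66.09 kΩ above and αR = 15.91 kΩ below.
Lower section ‖ load = 15.56 kΩ.
V_wiper = 9.49 × 15.56/(66.09 + 15.56) = 1.81 V.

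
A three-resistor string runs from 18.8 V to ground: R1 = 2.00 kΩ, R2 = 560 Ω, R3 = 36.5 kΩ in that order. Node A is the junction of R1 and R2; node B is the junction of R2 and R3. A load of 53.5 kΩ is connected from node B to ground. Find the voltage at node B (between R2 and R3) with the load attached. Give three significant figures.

At node B, R3 is in parallel with the load: R3‖R_L = 21700 Ω.
Below node A the resistance is R2 + (R3‖R_L) = 22260 Ω, so V_A = 18.8 × 22260/24260 = 17.25 V.
Then V_B = V_A × (R3‖R_L)/(R2 + R3‖R_L) = 17.25 × 21700/22260 = 16.8 V.

V ≈ 16.8 V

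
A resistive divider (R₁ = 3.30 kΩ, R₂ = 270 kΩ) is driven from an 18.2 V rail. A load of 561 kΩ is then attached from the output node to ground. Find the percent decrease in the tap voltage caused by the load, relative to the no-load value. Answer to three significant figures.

0.578 %

The divider's output (Thévenin) resistance is R₁‖R₂ = 3.260 kΩ.
Fractional drop under load = R_th/(R_th + R_L) = 3.260 / (3.260 + 561) = 0.005778.
So the output falls by 0.578 %.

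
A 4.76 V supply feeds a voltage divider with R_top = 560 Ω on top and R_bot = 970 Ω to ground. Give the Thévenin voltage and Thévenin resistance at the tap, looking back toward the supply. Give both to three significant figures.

V_th is the open-circuit tap voltage: 4.76 × 970/(560 + 970) = 3.02 V.
With the supply zeroed, R_top and R_bot appear in parallel from the tap: R_th = R_top‖R_bot = (560 × 970)/1530 = 355 Ω.

V_th = 3.02 V, R_th = 355 Ω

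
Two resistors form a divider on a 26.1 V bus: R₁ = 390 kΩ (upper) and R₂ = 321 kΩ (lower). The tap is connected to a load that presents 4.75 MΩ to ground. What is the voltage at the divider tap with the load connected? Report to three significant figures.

V_out ≈ 11.4 V

The load sits in parallel with R₂: R₂‖R_L = (321 × 4750) / (321 + 4750) = 300.7 kΩ.
V_out = 26.1 × 300.7 / (390 + 300.7) = 26.1 × 300.7/690.7 = 11.4 V.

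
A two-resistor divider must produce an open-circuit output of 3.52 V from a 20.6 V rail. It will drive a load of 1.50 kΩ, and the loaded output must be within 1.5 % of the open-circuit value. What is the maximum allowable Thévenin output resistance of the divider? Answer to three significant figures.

Loading drop = R_th/(R_th + R_L) ≤ 0.0150, so R_th ≤ R_L · ε/(1−ε) = 1.50 kΩ × 0.0150/0.9850 = 22.8 Ω.
(Any R1, R2 with R2/(R1+R2) = 0.171 and R1‖R2 ≤ 22.8 Ω will meet the spec.)

R_th ≤ 22.8 Ω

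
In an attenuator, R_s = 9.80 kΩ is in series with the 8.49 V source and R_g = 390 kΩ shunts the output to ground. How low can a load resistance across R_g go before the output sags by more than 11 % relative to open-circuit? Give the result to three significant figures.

Output resistance R_th = R_s‖R_g = (9.80 × 390)/399.8 = 9.560 kΩ.
The fractional drop is R_th/(R_th + R_L); requiring this ≤ 0.110 gives R_L ≥ R_th(1/0.110 − 1) = 9.560 × 8.091 = 77.3 kΩ.

R_L(min) ≈ 77.3 kΩ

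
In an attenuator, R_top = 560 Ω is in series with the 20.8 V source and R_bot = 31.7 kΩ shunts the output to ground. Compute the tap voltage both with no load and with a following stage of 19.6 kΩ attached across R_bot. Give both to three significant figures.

Open-circuit: V = 20.8 × 31700/(560 + 31700) = 20.4 V.
With the load, R_bot becomes R_bot‖R_L = 12110 Ω, so V = 20.8 × 12110/12670 = 19.9 V.

Unloaded: 20.4 V; loaded: 19.9 V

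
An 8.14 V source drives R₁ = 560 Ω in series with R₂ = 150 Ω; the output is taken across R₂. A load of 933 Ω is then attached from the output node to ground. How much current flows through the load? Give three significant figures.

I_L ≈ 1.64 mA

R₂‖R_L = 129.2 Ω; V_out = 8.14 × 129.2/689.2 = 1.526 V.
I_L = V_out / R_L = 1.526 / 933 Ω = 1.64 mA.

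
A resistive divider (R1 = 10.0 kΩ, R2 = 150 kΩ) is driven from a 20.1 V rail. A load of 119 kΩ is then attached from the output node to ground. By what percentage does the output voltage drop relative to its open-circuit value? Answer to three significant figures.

7.30 %

The divider's output (Thévenin) resistance is R1‖R2 = 9.375 kΩ.
Fractional drop under load = R_th/(R_th + R_L) = 9.375 / (9.375 + 119) = 0.07303.
So the output falls by 7.30 %.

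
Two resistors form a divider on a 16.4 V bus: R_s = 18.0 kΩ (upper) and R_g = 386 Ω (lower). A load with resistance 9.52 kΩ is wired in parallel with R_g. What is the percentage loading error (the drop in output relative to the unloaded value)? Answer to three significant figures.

The divider's output (Thévenin) resistance is R_s‖R_g = 377.9 Ω.
Fractional drop under load = R_th/(R_th + R_L) = 377.9 / (377.9 + 9520) = 0.03818.
So the output falls by 3.82 %.

3.82 %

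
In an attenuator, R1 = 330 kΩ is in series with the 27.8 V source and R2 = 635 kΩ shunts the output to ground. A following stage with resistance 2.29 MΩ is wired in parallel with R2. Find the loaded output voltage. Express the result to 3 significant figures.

V_out ≈ 16.7 V

The load sits in parallel with R2: R2‖R_L = (635 × 2290) / (635 + 2290) = 497.1 kΩ.
V_out = 27.8 × 497.1 / (330 + 497.1) = 27.8 × 497.1/827.1 = 16.7 V.
(Unloaded it would have been 18.3 V.)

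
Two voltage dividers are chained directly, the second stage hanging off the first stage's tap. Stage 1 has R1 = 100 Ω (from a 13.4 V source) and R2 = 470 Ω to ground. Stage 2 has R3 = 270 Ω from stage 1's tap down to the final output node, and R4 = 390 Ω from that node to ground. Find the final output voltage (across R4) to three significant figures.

V_out ≈ 5.80 V

Stage 2 presents R3+R4 = 660.0 Ω as a load on stage 1's tap.
Stage 1's lower leg becomes R2‖(R3+R4) = 274.5 Ω, so V_mid = 13.4 × 274.5/374.5 = 9.822 V.
Stage 2 is itself unloaded: V_out = V_mid × R4/(R3+R4) = 9.822 × 390/660.0 = 5.80 V.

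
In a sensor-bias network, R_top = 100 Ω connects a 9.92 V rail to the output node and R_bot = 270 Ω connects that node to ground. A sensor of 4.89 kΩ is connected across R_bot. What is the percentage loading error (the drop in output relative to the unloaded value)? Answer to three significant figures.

The divider's output (Thévenin) resistance is R_top‖R_bot = 72.97 Ω.
Fractional drop under load = R_th/(R_th + R_L) = 72.97 / (72.97 + 4890) = 0.01470.
So the output falls by 1.47 %.

1.47 %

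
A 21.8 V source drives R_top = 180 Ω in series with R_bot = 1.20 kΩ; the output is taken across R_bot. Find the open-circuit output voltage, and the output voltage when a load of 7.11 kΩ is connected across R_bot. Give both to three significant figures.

Unloaded: 19.0 V; loaded: 18.5 V

Open-circuit: V = 21.8 × 1200/(180 + 1200) = 19.0 V.
With the load, R_bot becomes R_bot‖R_L = 1027 Ω, so V = 21.8 × 1027/1207 = 18.5 V.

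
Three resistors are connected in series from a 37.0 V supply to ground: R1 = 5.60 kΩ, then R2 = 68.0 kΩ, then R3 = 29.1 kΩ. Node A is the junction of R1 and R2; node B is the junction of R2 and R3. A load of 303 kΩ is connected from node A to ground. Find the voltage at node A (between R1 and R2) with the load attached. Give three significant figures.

Below node A the series string R2+R3 = 97.10 kΩ sits in parallel with the 303 kΩ load: 73.53 kΩ.
V_A = 37.0 × 73.53/(5.60 + 73.53) = 34.4 V.

V ≈ 34.4 V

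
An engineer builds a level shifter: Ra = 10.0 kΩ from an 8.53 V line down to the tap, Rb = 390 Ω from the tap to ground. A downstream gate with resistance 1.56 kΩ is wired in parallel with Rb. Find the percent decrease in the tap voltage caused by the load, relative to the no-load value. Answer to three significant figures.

The divider's output (Thévenin) resistance is Ra‖Rb = 375.4 Ω.
Fractional drop under load = R_th/(R_th + R_L) = 375.4 / (375.4 + 1560) = 0.1939.
So the output falls by 19.4 %.

19.4 %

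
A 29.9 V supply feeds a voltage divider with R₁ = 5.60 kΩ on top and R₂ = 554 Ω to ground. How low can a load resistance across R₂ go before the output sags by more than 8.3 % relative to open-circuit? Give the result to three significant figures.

R_L(min) ≈ 5.57 kΩ

Output resistance R_th = R₁‖R₂ = (5600 × 554)/6154 = 504.1 Ω.
The fractional drop is R_th/(R_th + R_L); requiring this ≤ 0.0830 gives R_L ≥ R_th(1/0.0830 − 1) = 504.1 × 11.05 = 5.57 kΩ.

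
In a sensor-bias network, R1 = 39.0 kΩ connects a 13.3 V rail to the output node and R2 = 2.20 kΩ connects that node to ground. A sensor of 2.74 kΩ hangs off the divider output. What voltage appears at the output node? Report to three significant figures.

V_out ≈ 0.404 V

The load sits in parallel with R2: R2‖R_L = (2.20 × 2.74) / (2.20 + 2.74) = 1.220 kΩ.
V_out = 13.3 × 1.220 / (39.0 + 1.220) = 13.3 × 1.220/40.22 = 0.404 V.
(Unloaded it would have been 0.710 V.)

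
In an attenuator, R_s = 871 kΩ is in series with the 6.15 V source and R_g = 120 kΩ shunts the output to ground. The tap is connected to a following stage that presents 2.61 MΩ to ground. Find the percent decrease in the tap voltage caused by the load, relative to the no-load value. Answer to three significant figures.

The divider's output (Thévenin) resistance is R_s‖R_g = 105.5 kΩ.
Fractional drop under load = R_th/(R_th + R_L) = 105.5 / (105.5 + 2610) = 0.03884.
So the output falls by 3.88 %.

3.88 %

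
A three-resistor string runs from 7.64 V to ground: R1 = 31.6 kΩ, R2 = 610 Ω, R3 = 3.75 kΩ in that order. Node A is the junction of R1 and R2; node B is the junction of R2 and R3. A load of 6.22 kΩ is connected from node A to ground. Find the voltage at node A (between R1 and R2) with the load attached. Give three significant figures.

Below node A the series string R2+R3 = 4360 Ω sits in parallel with the 6220 Ω load: 2563 Ω.
V_A = 7.64 × 2563/(31600 + 2563) = 0.573 V.

V ≈ 0.573 V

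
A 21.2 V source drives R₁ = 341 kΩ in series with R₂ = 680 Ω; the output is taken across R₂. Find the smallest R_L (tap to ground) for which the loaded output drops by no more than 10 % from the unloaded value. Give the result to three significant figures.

R_L(min) ≈ 6.11 kΩ

Output resistance R_th = R₁‖R₂ = (341000 × 680)/341700 = 678.6 Ω.
The fractional drop is R_th/(R_th + R_L); requiring this ≤ 0.100 gives R_L ≥ R_th(1/0.100 − 1) = 678.6 × 9.000 = 6.11 kΩ.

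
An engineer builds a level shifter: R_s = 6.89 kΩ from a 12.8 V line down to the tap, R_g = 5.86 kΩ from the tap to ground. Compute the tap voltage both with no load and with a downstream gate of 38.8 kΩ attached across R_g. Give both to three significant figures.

Unloaded: 5.88 V; loaded: 5.44 V

Open-circuit: V = 12.8 × 5.86/(6.89 + 5.86) = 5.88 V.
With the load, R_g becomes R_g‖R_L = 5.091 kΩ, so V = 12.8 × 5.091/11.98 = 5.44 V.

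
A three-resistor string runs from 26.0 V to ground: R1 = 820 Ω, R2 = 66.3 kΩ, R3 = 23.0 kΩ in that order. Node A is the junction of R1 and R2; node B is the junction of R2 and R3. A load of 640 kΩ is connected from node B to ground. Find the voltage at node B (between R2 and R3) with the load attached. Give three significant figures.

V ≈ 6.46 V

At node B, R3 is in parallel with the load: R3‖R_L = 22200 Ω.
Below node A the resistance is R2 + (R3‖R_L) = 88500 Ω, so V_A = 26.0 × 88500/89320 = 25.76 V.
Then V_B = V_A × (R3‖R_L)/(R2 + R3‖R_L) = 25.76 × 22200/88500 = 6.46 V.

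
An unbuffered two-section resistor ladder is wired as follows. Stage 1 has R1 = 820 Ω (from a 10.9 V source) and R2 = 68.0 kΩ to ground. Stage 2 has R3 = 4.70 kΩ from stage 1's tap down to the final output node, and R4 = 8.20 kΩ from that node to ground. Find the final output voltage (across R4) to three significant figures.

V_out ≈ 6.44 V

Stage 2 presents R3+R4 = 12900 Ω as a load on stage 1's tap.
Stage 1's lower leg becomes R2‖(R3+R4) = 10840 Ω, so V_mid = 10.9 × 10840/11660 = 10.13 V.
Stage 2 is itself unloaded: V_out = V_mid × R4/(R3+R4) = 10.13 × 8200/12900 = 6.44 V.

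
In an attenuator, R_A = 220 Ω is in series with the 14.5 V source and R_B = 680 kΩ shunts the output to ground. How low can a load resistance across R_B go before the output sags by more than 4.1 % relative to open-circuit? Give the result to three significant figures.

Output resistance R_th = R_A‖R_B = (220 × 680000)/680200 = 219.9 Ω.
The fractional drop is R_th/(R_th + R_L); requiring this ≤ 0.0410 gives R_L ≥ R_th(1/0.0410 − 1) = 219.9 × 23.39 = 5.14 kΩ.

R_L(min) ≈ 5.14 kΩ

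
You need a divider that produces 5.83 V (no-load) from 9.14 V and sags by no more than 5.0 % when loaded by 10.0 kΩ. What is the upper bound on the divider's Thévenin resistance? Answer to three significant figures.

R_th ≤ 526 Ω

Loading drop = R_th/(R_th + R_L) ≤ 0.0500, so R_th ≤ R_L · ε/(1−ε) = 10.0 kΩ × 0.0500/0.9500 = 526 Ω.
(Any R1, R2 with R2/(R1+R2) = 0.638 and R1‖R2 ≤ 526 Ω will meet the spec.)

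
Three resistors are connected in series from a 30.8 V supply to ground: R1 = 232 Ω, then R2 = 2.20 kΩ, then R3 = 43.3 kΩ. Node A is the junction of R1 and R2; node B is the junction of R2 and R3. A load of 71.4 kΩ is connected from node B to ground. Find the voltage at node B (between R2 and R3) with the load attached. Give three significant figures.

At node B, R3 is in parallel with the load: R3‖R_L = 26950 Ω.
Below node A the resistance is R2 + (R3‖R_L) = 29150 Ω, so V_A = 30.8 × 29150/29390 = 30.56 V.
Then V_B = V_A × (R3‖R_L)/(R2 + R3‖R_L) = 30.56 × 26950/29150 = 28.3 V.

V ≈ 28.3 V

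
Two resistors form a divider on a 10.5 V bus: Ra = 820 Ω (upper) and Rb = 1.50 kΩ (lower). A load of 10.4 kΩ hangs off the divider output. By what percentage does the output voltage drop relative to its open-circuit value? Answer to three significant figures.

4.85 %

The divider's output (Thévenin) resistance is Ra‖Rb = 530.2 Ω.
Fractional drop under load = R_th/(R_th + R_L) = 530.2 / (530.2 + 10400) = 0.04851.
So the output falls by 4.85 %.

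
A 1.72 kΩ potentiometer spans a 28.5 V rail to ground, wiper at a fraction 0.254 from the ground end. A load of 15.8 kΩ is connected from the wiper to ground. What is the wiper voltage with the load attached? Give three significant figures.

The wiper splits the pot into (1−α)R = 1283 Ω above and αR = 436.9 Ω below.
Lower section ‖ load = 425.1 Ω.
V_wiper = 28.5 × 425.1/(1283 + 425.1) = 7.09 V.

V ≈ 7.09 V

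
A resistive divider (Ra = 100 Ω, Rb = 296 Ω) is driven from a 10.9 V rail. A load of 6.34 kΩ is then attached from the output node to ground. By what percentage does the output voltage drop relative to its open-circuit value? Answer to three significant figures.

The divider's output (Thévenin) resistance is Ra‖Rb = 74.75 Ω.
Fractional drop under load = R_th/(R_th + R_L) = 74.75 / (74.75 + 6340) = 0.01165.
So the output falls by 1.17 %.

1.17 %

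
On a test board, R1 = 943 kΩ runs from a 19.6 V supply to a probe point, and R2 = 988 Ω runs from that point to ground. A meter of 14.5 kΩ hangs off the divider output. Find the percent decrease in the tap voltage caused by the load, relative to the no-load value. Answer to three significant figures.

The divider's output (Thévenin) resistance is R1‖R2 = 987.0 Ω.
Fractional drop under load = R_th/(R_th + R_L) = 987.0 / (987.0 + 14500) = 0.06373.
So the output falls by 6.37 %.

6.37 %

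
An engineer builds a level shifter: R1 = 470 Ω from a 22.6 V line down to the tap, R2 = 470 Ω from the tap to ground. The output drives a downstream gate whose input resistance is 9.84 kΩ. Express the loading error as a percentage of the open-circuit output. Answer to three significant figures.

The divider's output (Thévenin) resistance is R1‖R2 = 235.0 Ω.
Fractional drop under load = R_th/(R_th + R_L) = 235.0 / (235.0 + 9840) = 0.02333.
So the output falls by 2.33 %.

2.33 %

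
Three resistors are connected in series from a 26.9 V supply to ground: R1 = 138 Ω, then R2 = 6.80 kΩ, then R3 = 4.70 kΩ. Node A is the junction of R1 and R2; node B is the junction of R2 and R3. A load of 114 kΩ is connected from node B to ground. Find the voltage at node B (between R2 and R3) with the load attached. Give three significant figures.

At node B, R3 is in parallel with the load: R3‖R_L = 4514 Ω.
Below node A the resistance is R2 + (R3‖R_L) = 11310 Ω, so V_A = 26.9 × 11310/11450 = 26.58 V.
Then V_B = V_A × (R3‖R_L)/(R2 + R3‖R_L) = 26.58 × 4514/11310 = 10.6 V.

V ≈ 10.6 V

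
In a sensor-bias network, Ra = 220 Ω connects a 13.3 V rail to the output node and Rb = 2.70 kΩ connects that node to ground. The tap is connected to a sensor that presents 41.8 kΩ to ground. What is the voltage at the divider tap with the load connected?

The load sits in parallel with Rb: Rb‖R_L = (2700 × 41800) / (2700 + 41800) = 2536 Ω.
V_out = 13.3 × 2536 / (220 + 2536) = 13.3 × 2536/2756 = 12.2 V.

V_out ≈ 12.2 V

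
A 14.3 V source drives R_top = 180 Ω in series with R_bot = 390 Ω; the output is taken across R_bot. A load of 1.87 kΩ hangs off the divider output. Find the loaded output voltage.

The load sits in parallel with R_bot: R_bot‖R_L = (390 × 1870) / (390 + 1870) = 322.7 Ω.
V_out = 14.3 × 322.7 / (180 + 322.7) = 14.3 × 322.7/502.7 = 9.18 V.
(Unloaded it would have been 9.78 V.)

V_out ≈ 9.18 V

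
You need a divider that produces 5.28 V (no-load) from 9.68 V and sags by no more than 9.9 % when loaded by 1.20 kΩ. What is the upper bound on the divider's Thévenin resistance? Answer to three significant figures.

Loading drop = R_th/(R_th + R_L) ≤ 0.0990, so R_th ≤ R_L · ε/(1−ε) = 1.20 kΩ × 0.0990/0.9010 = 132 Ω.
(Any R1, R2 with R2/(R1+R2) = 0.545 and R1‖R2 ≤ 132 Ω will meet the spec.)

R_th ≤ 132 Ω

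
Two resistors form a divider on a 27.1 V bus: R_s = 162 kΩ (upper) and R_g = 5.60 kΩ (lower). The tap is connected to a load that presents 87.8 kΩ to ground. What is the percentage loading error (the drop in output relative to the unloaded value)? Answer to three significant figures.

5.81 %

The divider's output (Thévenin) resistance is R_s‖R_g = 5.413 kΩ.
Fractional drop under load = R_th/(R_th + R_L) = 5.413 / (5.413 + 87.8) = 0.05807.
So the output falls by 5.81 %.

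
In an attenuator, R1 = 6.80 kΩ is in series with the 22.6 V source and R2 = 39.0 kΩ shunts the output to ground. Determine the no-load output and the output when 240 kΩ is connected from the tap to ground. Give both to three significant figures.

Open-circuit: V = 22.6 × 39.0/(6.80 + 39.0) = 19.2 V.
With the load, R2 becomes R2‖R_L = 33.55 kΩ, so V = 22.6 × 33.55/40.35 = 18.8 V.

Unloaded: 19.2 V; loaded: 18.8 V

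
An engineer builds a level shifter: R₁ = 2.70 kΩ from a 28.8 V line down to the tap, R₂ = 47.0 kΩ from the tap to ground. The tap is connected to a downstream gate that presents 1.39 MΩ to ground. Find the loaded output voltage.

The load sits in parallel with R₂: R₂‖R_L = (47.0 × 1390) / (47.0 + 1390) = 45.46 kΩ.
V_out = 28.8 × 45.46 / (2.70 + 45.46) = 28.8 × 45.46/48.16 = 27.2 V.
(Unloaded it would have been 27.2 V.)

V_out ≈ 27.2 V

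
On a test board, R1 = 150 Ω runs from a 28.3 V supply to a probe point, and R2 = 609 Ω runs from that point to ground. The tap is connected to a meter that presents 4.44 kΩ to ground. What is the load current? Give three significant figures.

R2‖R_L = 535.5 Ω; V_out = 28.3 × 535.5/685.5 = 22.11 V.
I_L = V_out / R_L = 22.11 / 4.44 kΩ = 4.98 mA.

I_L ≈ 4.98 mA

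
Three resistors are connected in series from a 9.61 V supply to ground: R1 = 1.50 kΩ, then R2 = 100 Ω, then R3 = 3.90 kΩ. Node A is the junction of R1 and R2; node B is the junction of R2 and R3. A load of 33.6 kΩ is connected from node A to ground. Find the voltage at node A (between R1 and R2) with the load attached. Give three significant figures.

Below node A the series string R2+R3 = 4000 Ω sits in parallel with the 33600 Ω load: 3574 Ω.
V_A = 9.61 × 3574/(1500 + 3574) = 6.77 V.

V ≈ 6.77 V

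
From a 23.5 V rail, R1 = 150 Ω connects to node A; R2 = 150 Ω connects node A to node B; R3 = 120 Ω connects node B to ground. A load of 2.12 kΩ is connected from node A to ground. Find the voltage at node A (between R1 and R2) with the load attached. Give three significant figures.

V ≈ 14.4 V

Below node A the series string R2+R3 = 270.0 Ω sits in parallel with the 2120 Ω load: 239.5 Ω.
V_A = 23.5 × 239.5/(150 + 239.5) = 14.4 V.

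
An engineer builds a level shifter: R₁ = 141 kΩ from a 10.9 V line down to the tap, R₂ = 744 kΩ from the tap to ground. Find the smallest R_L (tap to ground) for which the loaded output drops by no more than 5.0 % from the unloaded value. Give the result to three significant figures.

Output resistance R_th = R₁‖R₂ = (141 × 744)/885.0 = 118.5 kΩ.
The fractional drop is R_th/(R_th + R_L); requiring this ≤ 0.0500 gives R_L ≥ R_th(1/0.0500 − 1) = 118.5 × 19.00 = 2.25 MΩ.

R_L(min) ≈ 2.25 MΩ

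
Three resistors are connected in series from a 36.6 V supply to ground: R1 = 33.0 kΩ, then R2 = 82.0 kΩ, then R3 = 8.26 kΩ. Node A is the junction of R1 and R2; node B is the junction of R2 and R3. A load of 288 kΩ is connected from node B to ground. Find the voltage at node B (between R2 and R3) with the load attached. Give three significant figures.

V ≈ 2.39 V

At node B, R3 is in parallel with the load: R3‖R_L = 8.030 kΩ.
Below node A the resistance is R2 + (R3‖R_L) = 90.03 kΩ, so V_A = 36.6 × 90.03/123.0 = 26.78 V.
Then V_B = V_A × (R3‖R_L)/(R2 + R3‖R_L) = 26.78 × 8.030/90.03 = 2.39 V.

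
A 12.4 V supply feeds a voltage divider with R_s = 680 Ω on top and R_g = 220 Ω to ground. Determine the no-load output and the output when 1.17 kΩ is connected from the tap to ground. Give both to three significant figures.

Open-circuit: V = 12.4 × 220/(680 + 220) = 3.03 V.
With the load, R_g becomes R_g‖R_L = 185.2 Ω, so V = 12.4 × 185.2/865.2 = 2.65 V.

Unloaded: 3.03 V; loaded: 2.65 V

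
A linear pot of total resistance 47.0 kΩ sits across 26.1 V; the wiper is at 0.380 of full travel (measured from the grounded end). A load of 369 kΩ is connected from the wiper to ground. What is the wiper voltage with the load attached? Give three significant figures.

The wiper splits the pot into (1−α)R = 29.14 kΩ above and αR = 17.86 kΩ below.
Lower section ‖ load = 17.04 kΩ.
V_wiper = 26.1 × 17.04/(29.14 + 17.04) = 9.63 V.

V ≈ 9.63 V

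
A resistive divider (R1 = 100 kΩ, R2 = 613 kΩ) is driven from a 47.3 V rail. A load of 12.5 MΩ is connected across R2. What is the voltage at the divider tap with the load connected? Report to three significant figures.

V_out ≈ 40.4 V

The load sits in parallel with R2: R2‖R_L = (613 × 12500) / (613 + 12500) = 584.3 kΩ.
V_out = 47.3 × 584.3 / (100 + 584.3) = 47.3 × 584.3/684.3 = 40.4 V.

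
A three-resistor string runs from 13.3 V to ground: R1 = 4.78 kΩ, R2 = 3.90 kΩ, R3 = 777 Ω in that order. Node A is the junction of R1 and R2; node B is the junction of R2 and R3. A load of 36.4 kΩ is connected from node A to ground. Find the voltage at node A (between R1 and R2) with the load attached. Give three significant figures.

V ≈ 6.18 V

Below node A the series string R2+R3 = 4677 Ω sits in parallel with the 36400 Ω load: 4144 Ω.
V_A = 13.3 × 4144/(4780 + 4144) = 6.18 V.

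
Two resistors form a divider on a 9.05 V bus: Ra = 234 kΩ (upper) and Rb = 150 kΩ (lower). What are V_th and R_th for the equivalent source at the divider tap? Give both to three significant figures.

V_th = 3.54 V, R_th = 91.4 kΩ

V_th is the open-circuit tap voltage: 9.05 × 150/(234 + 150) = 3.54 V.
With the supply zeroed, Ra and Rb appear in parallel from the tap: R_th = Ra‖Rb = (234 × 150)/384.0 = 91.4 kΩ.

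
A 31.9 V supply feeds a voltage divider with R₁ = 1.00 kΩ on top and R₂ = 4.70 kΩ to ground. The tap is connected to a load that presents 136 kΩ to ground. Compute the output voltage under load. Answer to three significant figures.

The load sits in parallel with R₂: R₂‖R_L = (4.70 × 136) / (4.70 + 136) = 4.543 kΩ.
V_out = 31.9 × 4.543 / (1.00 + 4.543) = 31.9 × 4.543/5.543 = 26.1 V.

V_out ≈ 26.1 V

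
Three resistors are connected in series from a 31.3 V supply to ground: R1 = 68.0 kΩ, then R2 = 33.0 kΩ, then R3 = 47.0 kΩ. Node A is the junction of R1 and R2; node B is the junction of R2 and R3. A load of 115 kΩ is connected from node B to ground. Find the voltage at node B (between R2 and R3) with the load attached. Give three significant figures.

V ≈ 7.77 V

At node B, R3 is in parallel with the load: R3‖R_L = 33.36 kΩ.
Below node A the resistance is R2 + (R3‖R_L) = 66.36 kΩ, so V_A = 31.3 × 66.36/134.4 = 15.46 V.
Then V_B = V_A × (R3‖R_L)/(R2 + R3‖R_L) = 15.46 × 33.36/66.36 = 7.77 V.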